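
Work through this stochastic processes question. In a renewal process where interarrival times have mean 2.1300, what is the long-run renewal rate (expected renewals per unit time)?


Long-run renewal rate = 1/E(X)
= 1/2.1300
= 0.4695

0.4695


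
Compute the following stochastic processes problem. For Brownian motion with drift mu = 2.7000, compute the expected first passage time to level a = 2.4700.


Expected first passage time = a/mu
= 2.4700/2.7000
= 0.9148

0.9148


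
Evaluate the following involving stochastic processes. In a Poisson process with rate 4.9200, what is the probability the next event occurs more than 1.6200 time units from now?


P(X > t) = exp(-lambda * t)
= exp(-4.9200 * 1.6200)
= exp(-7.9704) = 3.4554e-04

3.4554e-04


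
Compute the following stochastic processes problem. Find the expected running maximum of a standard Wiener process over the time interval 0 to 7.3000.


E(max B(s)) = sqrt(2t/pi)
= sqrt(2*7.3000/pi)
= sqrt(4.6473)
= 2.1558

2.1558


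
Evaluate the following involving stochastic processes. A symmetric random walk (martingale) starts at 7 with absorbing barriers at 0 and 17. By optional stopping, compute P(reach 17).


By optional stopping theorem: E(M at tau) = M(0) = 7
P(hit 17)*17 + P(hit 0)*0 = 7
P(hit 17) = (7 - 0)/(17 - 0) = 7/17 = 0.4118

0.4118


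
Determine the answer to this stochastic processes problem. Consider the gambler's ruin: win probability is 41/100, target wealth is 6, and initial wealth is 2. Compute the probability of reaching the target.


Gambler's ruin formula:
r = q/p = 0.5900/0.4100 = 1.4390
P(win) = (1 - r^i)/(1 - r^N)
= (1 - 1.4390^2)/(1 - 1.4390^6)
= 0.1359

0.1359


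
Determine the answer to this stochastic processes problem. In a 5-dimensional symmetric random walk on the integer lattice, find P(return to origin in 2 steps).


P(return in 2 steps) = P(reverse first step) = 1/(2d)
= 1/10
= 0.1000

0.1000


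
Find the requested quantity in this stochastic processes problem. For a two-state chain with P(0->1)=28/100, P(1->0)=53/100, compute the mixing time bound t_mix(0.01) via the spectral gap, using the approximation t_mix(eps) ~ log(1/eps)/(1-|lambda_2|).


lambda_2 = |1 - p01 - p10| = |1 - 0.2800 - 0.5300| = 0.1900
t_mix ~ log(1/eps)/(1 - |lambda_2|)
= log(100)/(1 - 0.1900) = 4.6052/0.8100
= 5.6854

5.6854


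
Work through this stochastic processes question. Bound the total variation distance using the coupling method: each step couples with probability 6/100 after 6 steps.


TV distance bound <= (1-delta)^n
= (1 - 0.0600)^6
= 0.9400^6
= 0.6899

0.6899


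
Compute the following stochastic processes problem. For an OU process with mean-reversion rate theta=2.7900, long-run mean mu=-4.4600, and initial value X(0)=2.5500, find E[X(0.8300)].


E[X(t)] = mu + (X(0) - mu)*exp(-theta*t)
= -4.4600 + (2.5500 - -4.4600)*exp(-2.7900*0.8300)
= -4.4600 + 7.0100 * 0.0987
= -3.7681

-3.7681


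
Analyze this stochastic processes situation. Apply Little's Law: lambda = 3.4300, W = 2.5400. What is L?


Little's Law: L = lambda * W
= 3.4300 * 2.5400
= 8.7122

8.7122


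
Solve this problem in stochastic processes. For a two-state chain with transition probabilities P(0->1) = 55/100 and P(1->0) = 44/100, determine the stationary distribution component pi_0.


Stationary distribution: pi_0 = p10/(p01+p10), pi_1 = p01/(p01+p10)
p01 = 0.5500, p10 = 0.4400
pi_0 = 0.4444

0.4444


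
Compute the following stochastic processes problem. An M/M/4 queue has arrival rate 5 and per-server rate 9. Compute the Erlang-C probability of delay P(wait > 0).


a = lambda/mu = 0.5556
rho = a/c = 0.1389
Erlang-C formula applied:
C(c,a) = 0.0026

0.0026


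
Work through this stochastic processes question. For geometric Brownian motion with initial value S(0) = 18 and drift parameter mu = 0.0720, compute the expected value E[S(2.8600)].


E[S(t)] = S(0) * exp(mu * t)
= 18 * exp(0.0720 * 2.8600)
= 18 * 1.2287
= 22.1158

22.1158


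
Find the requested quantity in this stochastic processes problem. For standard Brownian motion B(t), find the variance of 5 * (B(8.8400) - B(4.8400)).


Var(alpha*(B(t)-B(s))) = alpha^2 * (t-s)
= 5^2 * (8.8400 - 4.8400)
= 25 * 4.0000
= 100.0000

100.0000


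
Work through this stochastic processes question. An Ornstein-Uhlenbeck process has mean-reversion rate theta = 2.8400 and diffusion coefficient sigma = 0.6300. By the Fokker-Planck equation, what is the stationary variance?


Stationary variance = sigma^2 / (2*theta)
= 0.6300^2 / (2*2.8400)
= 0.3969 / 5.6800
= 0.0699

0.0699


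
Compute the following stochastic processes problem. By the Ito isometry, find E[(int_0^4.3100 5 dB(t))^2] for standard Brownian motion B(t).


By Ito isometry: E[(int f dB)^2] = int f^2 dt
= 5^2 * 4.3100
= 25 * 4.3100 = 107.7500

107.7500


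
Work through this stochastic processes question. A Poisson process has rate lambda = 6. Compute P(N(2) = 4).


P(N(t)=k) = (lambda*t)^k * exp(-lambda*t) / k!
lambda*t = 12
= 12^4 * exp(-12) / 4!
= 20736 * 6.1442e-06 / 24
= 0.0053

0.0053


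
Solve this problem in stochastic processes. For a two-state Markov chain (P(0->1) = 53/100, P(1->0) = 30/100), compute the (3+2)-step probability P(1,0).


P^5 = P^3 * P^2
Computing via matrix multiplication of the transition matrix.
Entry (1,0) of P^5 = 0.3614

0.3614


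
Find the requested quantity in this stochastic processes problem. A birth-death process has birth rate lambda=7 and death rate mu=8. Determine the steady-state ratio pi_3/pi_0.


For birth-death process, pi_n/pi_0 = (lambda/mu)^n
= (7/8)^3
= 0.6699

0.6699


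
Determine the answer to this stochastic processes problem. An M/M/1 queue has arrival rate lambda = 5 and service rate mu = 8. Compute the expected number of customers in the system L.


rho = 5/8 = 0.6250
L = rho/(1-rho)
= 0.6250/0.3750
= 1.6667

1.6667


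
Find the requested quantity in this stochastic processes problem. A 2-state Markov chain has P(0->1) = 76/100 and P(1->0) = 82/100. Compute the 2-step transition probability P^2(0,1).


Computing P^2 by matrix multiplication.
P = [[0.2400, 0.7600], [0.8200, 0.1800]]
After raising P to the power 2:
P^2(0,1) = 0.3192

0.3192


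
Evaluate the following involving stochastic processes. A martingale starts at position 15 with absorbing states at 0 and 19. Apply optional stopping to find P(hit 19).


By optional stopping theorem: E(M at tau) = M(0) = 15
P(hit 19)*19 + P(hit 0)*0 = 15
P(hit 19) = (15 - 0)/(19 - 0) = 15/19 = 0.7895

0.7895


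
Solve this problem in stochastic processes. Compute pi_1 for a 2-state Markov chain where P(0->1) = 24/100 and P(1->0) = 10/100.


Stationary distribution: pi_0 = p10/(p01+p10), pi_1 = p01/(p01+p10)
p01 = 0.2400, p10 = 0.1000
pi_1 = 0.7059

0.7059


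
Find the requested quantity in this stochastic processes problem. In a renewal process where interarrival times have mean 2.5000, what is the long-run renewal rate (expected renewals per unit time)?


Long-run renewal rate = 1/E(X)
= 1/2.5000
= 0.4000

0.4000


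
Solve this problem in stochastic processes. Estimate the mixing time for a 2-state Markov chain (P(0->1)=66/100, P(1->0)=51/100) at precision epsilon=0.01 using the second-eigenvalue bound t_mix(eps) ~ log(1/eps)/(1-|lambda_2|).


lambda_2 = |1 - p01 - p10| = |1 - 0.6600 - 0.5100| = 0.1700
t_mix ~ log(1/eps)/(1 - |lambda_2|)
= log(100)/(1 - 0.1700) = 4.6052/0.8300
= 5.5484

5.5484


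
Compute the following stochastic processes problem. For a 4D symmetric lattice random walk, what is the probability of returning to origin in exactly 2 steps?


P(return in 2 steps) = P(reverse first step) = 1/(2d)
= 1/8
= 0.1250

0.1250


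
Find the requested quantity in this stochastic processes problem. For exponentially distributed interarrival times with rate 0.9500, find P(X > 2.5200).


P(X > t) = exp(-lambda * t)
= exp(-0.9500 * 2.5200)
= exp(-2.3940) = 0.0913

0.0913


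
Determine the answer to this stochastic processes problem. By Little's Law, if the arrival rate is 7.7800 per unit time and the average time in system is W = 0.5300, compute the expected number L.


Little's Law: L = lambda * W
= 7.7800 * 0.5300
= 4.1234

4.1234


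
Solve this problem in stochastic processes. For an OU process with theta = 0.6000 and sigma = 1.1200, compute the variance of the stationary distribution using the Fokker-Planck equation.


Stationary variance = sigma^2 / (2*theta)
= 1.1200^2 / (2*0.6000)
= 1.2544 / 1.2000
= 1.0453

1.0453


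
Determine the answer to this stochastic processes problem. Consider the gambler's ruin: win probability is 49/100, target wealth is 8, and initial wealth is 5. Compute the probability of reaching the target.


Gambler's ruin formula:
r = q/p = 0.5100/0.4900 = 1.0408
P(win) = (1 - r^i)/(1 - r^N)
= (1 - 1.0408^5)/(1 - 1.0408^8)
= 0.5871

0.5871


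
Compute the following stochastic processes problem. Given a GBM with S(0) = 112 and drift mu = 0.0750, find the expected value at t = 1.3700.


E[S(t)] = S(0) * exp(mu * t)
= 112 * exp(0.0750 * 1.3700)
= 112 * 1.1082
= 124.1200

124.1200


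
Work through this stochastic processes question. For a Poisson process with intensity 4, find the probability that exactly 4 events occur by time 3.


P(N(t)=k) = (lambda*t)^k * exp(-lambda*t) / k!
lambda*t = 12
= 12^4 * exp(-12) / 4!
= 20736 * 6.1442e-06 / 24
= 0.0053

0.0053


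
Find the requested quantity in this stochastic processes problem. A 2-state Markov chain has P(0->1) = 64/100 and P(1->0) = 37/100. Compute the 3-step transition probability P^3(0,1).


Computing P^3 by matrix multiplication.
P = [[0.3600, 0.6400], [0.3700, 0.6300]]
After raising P to the power 3:
P^3(0,1) = 0.6337

0.6337


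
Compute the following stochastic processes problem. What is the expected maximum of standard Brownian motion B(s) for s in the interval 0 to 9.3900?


E(max B(s)) = sqrt(2t/pi)
= sqrt(2*9.3900/pi)
= sqrt(5.9779)
= 2.4450

2.4450


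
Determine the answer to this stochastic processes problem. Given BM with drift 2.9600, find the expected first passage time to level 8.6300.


Expected first passage time = a/mu
= 8.6300/2.9600
= 2.9155

2.9155


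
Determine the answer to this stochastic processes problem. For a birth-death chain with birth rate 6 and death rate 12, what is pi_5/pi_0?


For birth-death process, pi_n/pi_0 = (lambda/mu)^n
= (6/12)^5
= 0.0312

0.0312


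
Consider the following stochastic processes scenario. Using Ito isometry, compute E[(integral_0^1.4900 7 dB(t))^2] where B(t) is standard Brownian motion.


By Ito isometry: E[(int f dB)^2] = int f^2 dt
= 7^2 * 1.4900
= 49 * 1.4900 = 73.0100

73.0100


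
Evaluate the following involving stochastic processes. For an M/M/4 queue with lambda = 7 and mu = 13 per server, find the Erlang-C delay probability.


a = lambda/mu = 0.5385
rho = a/c = 0.1346
Erlang-C formula applied:
C(c,a) = 0.0024

0.0024


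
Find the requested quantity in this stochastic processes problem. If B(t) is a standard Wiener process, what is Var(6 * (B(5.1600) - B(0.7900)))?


Var(alpha*(B(t)-B(s))) = alpha^2 * (t-s)
= 6^2 * (5.1600 - 0.7900)
= 36 * 4.3700
= 157.3200

157.3200


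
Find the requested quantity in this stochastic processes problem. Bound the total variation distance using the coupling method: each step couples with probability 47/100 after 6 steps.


TV distance bound <= (1-delta)^n
= (1 - 0.4700)^6
= 0.5300^6
= 0.0222

0.0222


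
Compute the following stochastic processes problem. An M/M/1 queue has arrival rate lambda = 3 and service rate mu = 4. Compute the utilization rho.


rho = lambda/mu
= 3/4
= 0.7500

0.7500


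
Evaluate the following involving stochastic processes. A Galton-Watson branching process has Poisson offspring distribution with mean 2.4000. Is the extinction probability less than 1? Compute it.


Since mu = 2.4000 > 1, extinction prob q < 1.
Solve s = exp(mu*(s-1)) iteratively.
q = 0.1214

0.1214


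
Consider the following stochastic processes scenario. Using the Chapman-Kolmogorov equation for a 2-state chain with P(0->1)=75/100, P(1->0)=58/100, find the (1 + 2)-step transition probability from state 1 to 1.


P^3 = P^1 * P^2
Computing via matrix multiplication of the transition matrix.
Entry (1,1) of P^3 = 0.5482

0.5482


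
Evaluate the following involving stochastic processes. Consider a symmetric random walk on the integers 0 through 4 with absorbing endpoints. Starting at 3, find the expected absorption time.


For symmetric RW on 0,...,N with absorbing barriers, E(i) = i*(N-i)
E(3) = 3 * 1 = 3

3


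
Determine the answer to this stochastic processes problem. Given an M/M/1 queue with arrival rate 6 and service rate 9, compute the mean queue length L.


rho = 6/9 = 0.6667
L = rho/(1-rho)
= 0.6667/0.3333
= 2.0000

2.0000


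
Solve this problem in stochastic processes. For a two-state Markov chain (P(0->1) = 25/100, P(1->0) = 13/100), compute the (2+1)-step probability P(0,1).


P^3 = P^2 * P^1
Computing via matrix multiplication of the transition matrix.
Entry (0,1) of P^3 = 0.5011

0.5011


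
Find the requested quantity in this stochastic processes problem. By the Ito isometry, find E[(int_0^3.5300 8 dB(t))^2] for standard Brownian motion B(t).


By Ito isometry: E[(int f dB)^2] = int f^2 dt
= 8^2 * 3.5300
= 64 * 3.5300 = 225.9200

225.9200


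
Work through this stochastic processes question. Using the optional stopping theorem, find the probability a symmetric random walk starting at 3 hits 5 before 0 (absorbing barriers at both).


By optional stopping theorem: E(M at tau) = M(0) = 3
P(hit 5)*5 + P(hit 0)*0 = 3
P(hit 5) = (3 - 0)/(5 - 0) = 3/5 = 0.6000

0.6000


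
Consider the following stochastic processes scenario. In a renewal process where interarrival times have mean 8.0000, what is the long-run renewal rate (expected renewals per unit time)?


Long-run renewal rate = 1/E(X)
= 1/8.0000
= 0.1250

0.1250


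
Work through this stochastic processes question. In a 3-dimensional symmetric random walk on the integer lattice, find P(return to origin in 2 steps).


P(return in 2 steps) = P(reverse first step) = 1/(2d)
= 1/6
= 0.1667

0.1667


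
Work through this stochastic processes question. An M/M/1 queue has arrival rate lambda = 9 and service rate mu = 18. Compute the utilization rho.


rho = lambda/mu
= 9/18
= 0.5000

0.5000


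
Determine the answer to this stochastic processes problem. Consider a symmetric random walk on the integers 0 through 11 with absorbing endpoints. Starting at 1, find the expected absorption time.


For symmetric RW on 0,...,N with absorbing barriers, E(i) = i*(N-i)
E(1) = 1 * 10 = 10

10


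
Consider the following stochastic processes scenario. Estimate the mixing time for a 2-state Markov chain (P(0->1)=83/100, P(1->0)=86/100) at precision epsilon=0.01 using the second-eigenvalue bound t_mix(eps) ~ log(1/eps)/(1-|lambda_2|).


lambda_2 = |1 - p01 - p10| = |1 - 0.8300 - 0.8600| = 0.6900
t_mix ~ log(1/eps)/(1 - |lambda_2|)
= log(100)/(1 - 0.6900) = 4.6052/0.3100
= 14.8554

14.8554


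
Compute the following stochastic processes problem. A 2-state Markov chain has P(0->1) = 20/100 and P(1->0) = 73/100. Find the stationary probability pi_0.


Stationary distribution: pi_0 = p10/(p01+p10), pi_1 = p01/(p01+p10)
p01 = 0.2000, p10 = 0.7300
pi_0 = 0.7849

0.7849


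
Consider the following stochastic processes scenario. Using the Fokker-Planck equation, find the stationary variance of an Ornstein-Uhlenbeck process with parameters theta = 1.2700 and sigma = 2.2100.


Stationary variance = sigma^2 / (2*theta)
= 2.2100^2 / (2*1.2700)
= 4.8841 / 2.5400
= 1.9229

1.9229


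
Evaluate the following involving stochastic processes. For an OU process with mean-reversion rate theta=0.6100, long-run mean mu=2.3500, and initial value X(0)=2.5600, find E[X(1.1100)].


E[X(t)] = mu + (X(0) - mu)*exp(-theta*t)
= 2.3500 + (2.5600 - 2.3500)*exp(-0.6100*1.1100)
= 2.3500 + 0.2100 * 0.5081
= 2.4567

2.4567


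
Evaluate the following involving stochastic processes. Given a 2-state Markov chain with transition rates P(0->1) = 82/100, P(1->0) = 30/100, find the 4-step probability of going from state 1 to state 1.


Computing P^4 by matrix multiplication.
P = [[0.1800, 0.8200], [0.3000, 0.7000]]
After raising P to the power 4:
P^4(1,1) = 0.7322

0.7322


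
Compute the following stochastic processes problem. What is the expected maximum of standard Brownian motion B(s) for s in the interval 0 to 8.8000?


E(max B(s)) = sqrt(2t/pi)
= sqrt(2*8.8000/pi)
= sqrt(5.6023)
= 2.3669

2.3669


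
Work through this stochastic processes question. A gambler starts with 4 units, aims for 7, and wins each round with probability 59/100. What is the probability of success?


Gambler's ruin formula:
r = q/p = 0.4100/0.5900 = 0.6949
P(win) = (1 - r^i)/(1 - r^N)
= (1 - 0.6949^4)/(1 - 0.6949^7)
= 0.8319

0.8319


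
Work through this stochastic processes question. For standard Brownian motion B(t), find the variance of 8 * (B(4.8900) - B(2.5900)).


Var(alpha*(B(t)-B(s))) = alpha^2 * (t-s)
= 8^2 * (4.8900 - 2.5900)
= 64 * 2.3000
= 147.2000

147.2000


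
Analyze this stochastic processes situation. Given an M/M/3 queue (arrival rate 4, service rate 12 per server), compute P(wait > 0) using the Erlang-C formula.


a = lambda/mu = 0.3333
rho = a/c = 0.1111
Erlang-C formula applied:
C(c,a) = 0.0050

0.0050


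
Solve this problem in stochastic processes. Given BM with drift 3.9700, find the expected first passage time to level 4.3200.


Expected first passage time = a/mu
= 4.3200/3.9700
= 1.0882

1.0882


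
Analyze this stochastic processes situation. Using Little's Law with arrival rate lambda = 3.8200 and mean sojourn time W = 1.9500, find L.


Little's Law: L = lambda * W
= 3.8200 * 1.9500
= 7.4490

7.4490


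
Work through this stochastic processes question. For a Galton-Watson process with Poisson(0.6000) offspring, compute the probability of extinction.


Since mu = 0.6000 <= 1, extinction probability = 1.

1.0000


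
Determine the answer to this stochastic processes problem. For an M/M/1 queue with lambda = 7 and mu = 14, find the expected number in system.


rho = 7/14 = 0.5000
L = rho/(1-rho)
= 0.5000/0.5000
= 1.0000

1.0000


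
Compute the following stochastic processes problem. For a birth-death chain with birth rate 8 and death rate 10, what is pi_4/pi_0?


For birth-death process, pi_n/pi_0 = (lambda/mu)^n
= (8/10)^4
= 0.4096

0.4096


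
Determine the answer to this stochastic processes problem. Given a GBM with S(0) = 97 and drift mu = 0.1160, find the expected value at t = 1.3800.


E[S(t)] = S(0) * exp(mu * t)
= 97 * exp(0.1160 * 1.3800)
= 97 * 1.1736
= 113.8397

113.8397


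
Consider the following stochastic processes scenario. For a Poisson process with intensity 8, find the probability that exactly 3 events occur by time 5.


P(N(t)=k) = (lambda*t)^k * exp(-lambda*t) / k!
lambda*t = 40
= 40^3 * exp(-40) / 3!
= 64000 * 4.2484e-18 / 6
= 4.5316e-14

4.5316e-14


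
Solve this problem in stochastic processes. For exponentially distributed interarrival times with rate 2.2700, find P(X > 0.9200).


P(X > t) = exp(-lambda * t)
= exp(-2.2700 * 0.9200)
= exp(-2.0884) = 0.1239

0.1239


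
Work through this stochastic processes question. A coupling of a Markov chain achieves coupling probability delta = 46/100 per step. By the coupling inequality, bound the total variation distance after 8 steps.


TV distance bound <= (1-delta)^n
= (1 - 0.4600)^8
= 0.5400^8
= 0.0072

0.0072


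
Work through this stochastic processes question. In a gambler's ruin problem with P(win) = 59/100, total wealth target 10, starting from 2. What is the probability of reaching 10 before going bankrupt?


Gambler's ruin formula:
r = q/p = 0.4100/0.5900 = 0.6949
P(win) = (1 - r^i)/(1 - r^N)
= (1 - 0.6949^2)/(1 - 0.6949^10)
= 0.5310

0.5310


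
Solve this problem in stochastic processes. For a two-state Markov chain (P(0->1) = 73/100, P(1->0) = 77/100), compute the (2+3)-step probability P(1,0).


P^5 = P^2 * P^3
Computing via matrix multiplication of the transition matrix.
Entry (1,0) of P^5 = 0.5294

0.5294


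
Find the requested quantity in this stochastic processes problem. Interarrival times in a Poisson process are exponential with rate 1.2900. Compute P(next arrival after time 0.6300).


P(X > t) = exp(-lambda * t)
= exp(-1.2900 * 0.6300)
= exp(-0.8127) = 0.4437

0.4437


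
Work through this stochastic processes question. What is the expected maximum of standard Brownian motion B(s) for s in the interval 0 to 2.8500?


E(max B(s)) = sqrt(2t/pi)
= sqrt(2*2.8500/pi)
= sqrt(1.8144)
= 1.3470

1.3470


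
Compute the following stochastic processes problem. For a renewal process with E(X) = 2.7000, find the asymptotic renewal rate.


Long-run renewal rate = 1/E(X)
= 1/2.7000
= 0.3704

0.3704


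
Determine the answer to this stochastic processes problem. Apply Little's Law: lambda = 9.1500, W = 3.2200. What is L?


Little's Law: L = lambda * W
= 9.1500 * 3.2200
= 29.4630

29.4630


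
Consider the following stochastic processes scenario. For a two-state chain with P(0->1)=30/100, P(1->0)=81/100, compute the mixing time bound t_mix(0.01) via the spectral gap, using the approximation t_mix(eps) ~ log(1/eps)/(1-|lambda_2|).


lambda_2 = |1 - p01 - p10| = |1 - 0.3000 - 0.8100| = 0.1100
t_mix ~ log(1/eps)/(1 - |lambda_2|)
= log(100)/(1 - 0.1100) = 4.6052/0.8900
= 5.1743

5.1743


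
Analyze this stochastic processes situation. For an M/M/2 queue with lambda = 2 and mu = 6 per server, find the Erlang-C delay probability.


a = lambda/mu = 0.3333
rho = a/c = 0.1667
Erlang-C formula applied:
C(c,a) = 0.0476

0.0476


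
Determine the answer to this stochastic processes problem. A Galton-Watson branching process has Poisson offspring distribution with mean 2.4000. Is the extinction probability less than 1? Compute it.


Since mu = 2.4000 > 1, extinction prob q < 1.
Solve s = exp(mu*(s-1)) iteratively.
q = 0.1214

0.1214


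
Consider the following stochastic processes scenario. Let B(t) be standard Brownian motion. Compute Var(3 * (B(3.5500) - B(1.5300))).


Var(alpha*(B(t)-B(s))) = alpha^2 * (t-s)
= 3^2 * (3.5500 - 1.5300)
= 9 * 2.0200
= 18.1800

18.1800


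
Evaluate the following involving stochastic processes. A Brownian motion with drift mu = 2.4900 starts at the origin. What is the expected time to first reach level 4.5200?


Expected first passage time = a/mu
= 4.5200/2.4900
= 1.8153

1.8153


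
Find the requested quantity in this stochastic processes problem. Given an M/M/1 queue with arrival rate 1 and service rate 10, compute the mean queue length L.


rho = 1/10 = 0.1000
L = rho/(1-rho)
= 0.1000/0.9000
= 0.1111

0.1111


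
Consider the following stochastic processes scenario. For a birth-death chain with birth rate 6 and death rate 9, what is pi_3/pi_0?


For birth-death process, pi_n/pi_0 = (lambda/mu)^n
= (6/9)^3
= 0.2963

0.2963


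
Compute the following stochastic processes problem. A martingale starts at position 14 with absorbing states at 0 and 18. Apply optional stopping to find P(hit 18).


By optional stopping theorem: E(M at tau) = M(0) = 14
P(hit 18)*18 + P(hit 0)*0 = 14
P(hit 18) = (14 - 0)/(18 - 0) = 7/9 = 0.7778

0.7778


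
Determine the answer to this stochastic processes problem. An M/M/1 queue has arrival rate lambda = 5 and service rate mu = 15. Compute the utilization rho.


rho = lambda/mu
= 5/15
= 0.3333

0.3333


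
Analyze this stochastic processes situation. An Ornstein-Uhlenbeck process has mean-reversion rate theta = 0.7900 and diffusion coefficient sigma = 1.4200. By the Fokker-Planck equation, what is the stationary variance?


Stationary variance = sigma^2 / (2*theta)
= 1.4200^2 / (2*0.7900)
= 2.0164 / 1.5800
= 1.2762

1.2762


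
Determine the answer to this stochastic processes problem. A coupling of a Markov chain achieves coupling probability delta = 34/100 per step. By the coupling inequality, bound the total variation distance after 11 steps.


TV distance bound <= (1-delta)^n
= (1 - 0.3400)^11
= 0.6600^11
= 0.0104

0.0104


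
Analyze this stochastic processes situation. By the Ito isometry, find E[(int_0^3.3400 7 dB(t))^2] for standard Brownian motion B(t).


By Ito isometry: E[(int f dB)^2] = int f^2 dt
= 7^2 * 3.3400
= 49 * 3.3400 = 163.6600

163.6600


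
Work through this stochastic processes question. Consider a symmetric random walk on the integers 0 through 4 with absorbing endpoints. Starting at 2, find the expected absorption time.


For symmetric RW on 0,...,N with absorbing barriers, E(i) = i*(N-i)
E(2) = 2 * 2 = 4

4


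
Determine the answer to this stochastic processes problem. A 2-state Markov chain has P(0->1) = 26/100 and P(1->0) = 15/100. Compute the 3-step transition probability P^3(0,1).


Computing P^3 by matrix multiplication.
P = [[0.7400, 0.2600], [0.1500, 0.8500]]
After raising P to the power 3:
P^3(0,1) = 0.5039

0.5039


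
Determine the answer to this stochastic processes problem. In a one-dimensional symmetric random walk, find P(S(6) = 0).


P(S(6) = 0) = C(6,3) / 4^3
= 20 / 64
= 0.3125

0.3125


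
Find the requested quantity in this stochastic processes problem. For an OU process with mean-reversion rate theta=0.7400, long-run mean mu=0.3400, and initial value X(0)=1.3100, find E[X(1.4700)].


E[X(t)] = mu + (X(0) - mu)*exp(-theta*t)
= 0.3400 + (1.3100 - 0.3400)*exp(-0.7400*1.4700)
= 0.3400 + 0.9700 * 0.3370
= 0.6668

0.6668


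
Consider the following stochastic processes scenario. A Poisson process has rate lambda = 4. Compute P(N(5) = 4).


P(N(t)=k) = (lambda*t)^k * exp(-lambda*t) / k!
lambda*t = 20
= 20^4 * exp(-20) / 4!
= 160000 * 2.0612e-09 / 24
= 1.3741e-05

1.3741e-05


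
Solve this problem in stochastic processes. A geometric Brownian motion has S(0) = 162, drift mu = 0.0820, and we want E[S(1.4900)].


E[S(t)] = S(0) * exp(mu * t)
= 162 * exp(0.0820 * 1.4900)
= 162 * 1.1300
= 183.0531

183.0531


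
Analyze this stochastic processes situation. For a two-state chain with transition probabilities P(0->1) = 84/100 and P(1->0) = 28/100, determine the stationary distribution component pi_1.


Stationary distribution: pi_0 = p10/(p01+p10), pi_1 = p01/(p01+p10)
p01 = 0.8400, p10 = 0.2800
pi_1 = 0.7500

0.7500


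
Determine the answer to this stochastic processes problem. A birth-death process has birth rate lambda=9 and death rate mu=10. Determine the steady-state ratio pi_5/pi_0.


For birth-death process, pi_n/pi_0 = (lambda/mu)^n
= (9/10)^5
= 0.5905

0.5905


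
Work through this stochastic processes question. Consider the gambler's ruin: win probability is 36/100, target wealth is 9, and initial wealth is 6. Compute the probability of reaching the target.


Gambler's ruin formula:
r = q/p = 0.6400/0.3600 = 1.7778
P(win) = (1 - r^i)/(1 - r^N)
= (1 - 1.7778^6)/(1 - 1.7778^9)
= 0.1733

0.1733


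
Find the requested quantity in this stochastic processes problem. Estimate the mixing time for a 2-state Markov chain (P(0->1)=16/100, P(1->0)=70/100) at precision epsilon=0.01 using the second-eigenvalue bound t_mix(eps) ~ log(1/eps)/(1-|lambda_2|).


lambda_2 = |1 - p01 - p10| = |1 - 0.1600 - 0.7000| = 0.1400
t_mix ~ log(1/eps)/(1 - |lambda_2|)
= log(100)/(1 - 0.1400) = 4.6052/0.8600
= 5.3548

5.3548


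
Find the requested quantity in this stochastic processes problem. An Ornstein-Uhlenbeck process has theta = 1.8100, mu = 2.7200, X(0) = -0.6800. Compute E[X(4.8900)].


E[X(t)] = mu + (X(0) - mu)*exp(-theta*t)
= 2.7200 + (-0.6800 - 2.7200)*exp(-1.8100*4.8900)
= 2.7200 + -3.4000 * 1.4325e-04
= 2.7195

2.7195


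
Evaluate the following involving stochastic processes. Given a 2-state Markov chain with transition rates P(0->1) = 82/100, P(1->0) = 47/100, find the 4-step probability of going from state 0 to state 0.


Computing P^4 by matrix multiplication.
P = [[0.1800, 0.8200], [0.4700, 0.5300]]
After raising P to the power 4:
P^4(0,0) = 0.3688

0.3688


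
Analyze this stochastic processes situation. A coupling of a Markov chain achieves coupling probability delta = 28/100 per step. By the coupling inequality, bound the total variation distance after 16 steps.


TV distance bound <= (1-delta)^n
= (1 - 0.2800)^16
= 0.7200^16
= 0.0052

0.0052


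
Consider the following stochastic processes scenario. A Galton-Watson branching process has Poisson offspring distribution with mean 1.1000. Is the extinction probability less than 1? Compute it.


Since mu = 1.1000 > 1, extinction prob q < 1.
Solve s = exp(mu*(s-1)) iteratively.
q = 0.8239

0.8239


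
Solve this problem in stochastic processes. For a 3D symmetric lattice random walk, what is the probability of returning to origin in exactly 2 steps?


P(return in 2 steps) = P(reverse first step) = 1/(2d)
= 1/6
= 0.1667

0.1667


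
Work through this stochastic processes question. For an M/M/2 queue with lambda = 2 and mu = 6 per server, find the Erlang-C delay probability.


a = lambda/mu = 0.3333
rho = a/c = 0.1667
Erlang-C formula applied:
C(c,a) = 0.0476

0.0476


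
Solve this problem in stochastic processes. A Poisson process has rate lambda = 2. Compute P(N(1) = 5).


P(N(t)=k) = (lambda*t)^k * exp(-lambda*t) / k!
lambda*t = 2
= 2^5 * exp(-2) / 5!
= 32 * 0.1353 / 120
= 0.0361

0.0361


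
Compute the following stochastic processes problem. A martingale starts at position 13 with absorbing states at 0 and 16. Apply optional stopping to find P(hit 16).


By optional stopping theorem: E(M at tau) = M(0) = 13
P(hit 16)*16 + P(hit 0)*0 = 13
P(hit 16) = (13 - 0)/(16 - 0) = 13/16 = 0.8125

0.8125


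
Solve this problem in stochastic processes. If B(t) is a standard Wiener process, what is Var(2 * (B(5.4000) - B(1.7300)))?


Var(alpha*(B(t)-B(s))) = alpha^2 * (t-s)
= 2^2 * (5.4000 - 1.7300)
= 4 * 3.6700
= 14.6800

14.6800


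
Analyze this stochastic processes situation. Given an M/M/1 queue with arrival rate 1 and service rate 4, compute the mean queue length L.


rho = 1/4 = 0.2500
L = rho/(1-rho)
= 0.2500/0.7500
= 0.3333

0.3333


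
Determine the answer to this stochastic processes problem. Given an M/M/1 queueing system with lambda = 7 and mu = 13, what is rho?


rho = lambda/mu
= 7/13
= 0.5385

0.5385


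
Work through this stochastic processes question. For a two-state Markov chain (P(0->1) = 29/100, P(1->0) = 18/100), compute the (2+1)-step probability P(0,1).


P^3 = P^2 * P^1
Computing via matrix multiplication of the transition matrix.
Entry (0,1) of P^3 = 0.5252

0.5252


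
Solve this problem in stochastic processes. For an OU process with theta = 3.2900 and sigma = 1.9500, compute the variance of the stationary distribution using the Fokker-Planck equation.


Stationary variance = sigma^2 / (2*theta)
= 1.9500^2 / (2*3.2900)
= 3.8025 / 6.5800
= 0.5779

0.5779


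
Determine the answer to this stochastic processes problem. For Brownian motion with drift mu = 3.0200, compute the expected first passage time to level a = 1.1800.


Expected first passage time = a/mu
= 1.1800/3.0200
= 0.3907

0.3907


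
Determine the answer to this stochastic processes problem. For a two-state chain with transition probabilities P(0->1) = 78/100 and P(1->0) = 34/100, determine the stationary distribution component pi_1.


Stationary distribution: pi_0 = p10/(p01+p10), pi_1 = p01/(p01+p10)
p01 = 0.7800, p10 = 0.3400
pi_1 = 0.6964

0.6964


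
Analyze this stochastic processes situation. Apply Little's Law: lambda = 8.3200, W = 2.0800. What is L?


Little's Law: L = lambda * W
= 8.3200 * 2.0800
= 17.3056

17.3056


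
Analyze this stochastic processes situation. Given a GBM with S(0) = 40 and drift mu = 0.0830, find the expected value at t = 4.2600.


E[S(t)] = S(0) * exp(mu * t)
= 40 * exp(0.0830 * 4.2600)
= 40 * 1.4242
= 56.9663

56.9663


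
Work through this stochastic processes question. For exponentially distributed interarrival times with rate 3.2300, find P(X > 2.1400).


P(X > t) = exp(-lambda * t)
= exp(-3.2300 * 2.1400)
= exp(-6.9122) = 9.9557e-04

9.9557e-04


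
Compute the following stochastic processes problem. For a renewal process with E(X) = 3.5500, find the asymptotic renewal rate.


Long-run renewal rate = 1/E(X)
= 1/3.5500
= 0.2817

0.2817


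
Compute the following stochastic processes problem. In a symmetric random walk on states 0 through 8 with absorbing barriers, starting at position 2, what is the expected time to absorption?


For symmetric RW on 0,...,N with absorbing barriers, E(i) = i*(N-i)
E(2) = 2 * 6 = 12

12


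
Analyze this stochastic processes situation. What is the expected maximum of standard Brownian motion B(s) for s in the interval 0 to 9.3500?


E(max B(s)) = sqrt(2t/pi)
= sqrt(2*9.3500/pi)
= sqrt(5.9524)
= 2.4398

2.4398


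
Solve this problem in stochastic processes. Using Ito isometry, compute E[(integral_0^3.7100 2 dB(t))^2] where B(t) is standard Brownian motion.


By Ito isometry: E[(int f dB)^2] = int f^2 dt
= 2^2 * 3.7100
= 4 * 3.7100 = 14.8400

14.8400


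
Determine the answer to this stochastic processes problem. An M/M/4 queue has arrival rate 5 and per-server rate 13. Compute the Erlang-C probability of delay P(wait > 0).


a = lambda/mu = 0.3846
rho = a/c = 0.0962
Erlang-C formula applied:
C(c,a) = 6.8669e-04

6.8669e-04


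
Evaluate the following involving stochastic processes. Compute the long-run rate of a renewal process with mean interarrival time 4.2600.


Long-run renewal rate = 1/E(X)
= 1/4.2600
= 0.2347

0.2347


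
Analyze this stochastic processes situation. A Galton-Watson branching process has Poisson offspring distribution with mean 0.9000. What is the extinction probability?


Since mu = 0.9000 <= 1, extinction probability = 1.

1.0000


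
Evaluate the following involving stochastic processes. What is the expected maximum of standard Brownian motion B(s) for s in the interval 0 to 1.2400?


E(max B(s)) = sqrt(2t/pi)
= sqrt(2*1.2400/pi)
= sqrt(0.7894)
= 0.8885

0.8885


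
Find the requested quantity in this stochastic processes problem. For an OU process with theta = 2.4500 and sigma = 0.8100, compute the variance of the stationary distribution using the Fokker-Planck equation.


Stationary variance = sigma^2 / (2*theta)
= 0.8100^2 / (2*2.4500)
= 0.6561 / 4.9000
= 0.1339

0.1339


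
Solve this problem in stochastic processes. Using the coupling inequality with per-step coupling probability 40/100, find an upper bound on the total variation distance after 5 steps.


TV distance bound <= (1-delta)^n
= (1 - 0.4000)^5
= 0.6000^5
= 0.0778

0.0778


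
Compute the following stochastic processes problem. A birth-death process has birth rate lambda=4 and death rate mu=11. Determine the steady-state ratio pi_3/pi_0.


For birth-death process, pi_n/pi_0 = (lambda/mu)^n
= (4/11)^3
= 0.0481

0.0481


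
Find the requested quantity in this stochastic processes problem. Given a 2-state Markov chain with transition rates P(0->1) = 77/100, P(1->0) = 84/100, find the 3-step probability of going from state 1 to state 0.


Computing P^3 by matrix multiplication.
P = [[0.2300, 0.7700], [0.8400, 0.1600]]
After raising P to the power 3:
P^3(1,0) = 0.6402

0.6402


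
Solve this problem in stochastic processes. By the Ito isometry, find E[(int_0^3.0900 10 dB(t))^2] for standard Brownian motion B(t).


By Ito isometry: E[(int f dB)^2] = int f^2 dt
= 10^2 * 3.0900
= 100 * 3.0900 = 309.0000

309.0000


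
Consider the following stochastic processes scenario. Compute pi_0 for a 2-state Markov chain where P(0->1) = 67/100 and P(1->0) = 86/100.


Stationary distribution: pi_0 = p10/(p01+p10), pi_1 = p01/(p01+p10)
p01 = 0.6700, p10 = 0.8600
pi_0 = 0.5621

0.5621


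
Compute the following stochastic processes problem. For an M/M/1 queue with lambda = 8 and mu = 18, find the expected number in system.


rho = 8/18 = 0.4444
L = rho/(1-rho)
= 0.4444/0.5556
= 0.8000

0.8000


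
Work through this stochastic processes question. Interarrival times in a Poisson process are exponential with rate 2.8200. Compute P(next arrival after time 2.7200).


P(X > t) = exp(-lambda * t)
= exp(-2.8200 * 2.7200)
= exp(-7.6704) = 4.6643e-04

4.6643e-04


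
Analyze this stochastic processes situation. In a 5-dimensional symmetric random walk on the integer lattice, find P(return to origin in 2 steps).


P(return in 2 steps) = P(reverse first step) = 1/(2d)
= 1/10
= 0.1000

0.1000


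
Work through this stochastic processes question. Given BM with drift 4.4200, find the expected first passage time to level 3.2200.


Expected first passage time = a/mu
= 3.2200/4.4200
= 0.7285

0.7285


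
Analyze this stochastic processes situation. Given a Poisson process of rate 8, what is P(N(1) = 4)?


P(N(t)=k) = (lambda*t)^k * exp(-lambda*t) / k!
lambda*t = 8
= 8^4 * exp(-8) / 4!
= 4096 * 3.3546e-04 / 24
= 0.0573

0.0573


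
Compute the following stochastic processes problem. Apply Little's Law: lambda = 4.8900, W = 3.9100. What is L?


Little's Law: L = lambda * W
= 4.8900 * 3.9100
= 19.1199

19.1199


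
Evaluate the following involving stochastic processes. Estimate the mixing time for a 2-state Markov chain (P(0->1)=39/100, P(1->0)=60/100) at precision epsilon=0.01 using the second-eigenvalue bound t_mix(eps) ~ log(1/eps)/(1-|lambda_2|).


lambda_2 = |1 - p01 - p10| = |1 - 0.3900 - 0.6000| = 0.0100
t_mix ~ log(1/eps)/(1 - |lambda_2|)
= log(100)/(1 - 0.0100) = 4.6052/0.9900
= 4.6517

4.6517


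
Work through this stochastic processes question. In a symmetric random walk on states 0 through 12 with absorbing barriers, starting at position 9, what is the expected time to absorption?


For symmetric RW on 0,...,N with absorbing barriers, E(i) = i*(N-i)
E(9) = 9 * 3 = 27

27


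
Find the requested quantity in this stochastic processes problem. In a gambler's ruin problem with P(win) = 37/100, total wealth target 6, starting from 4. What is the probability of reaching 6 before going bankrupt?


Gambler's ruin formula:
r = q/p = 0.6300/0.3700 = 1.7027
P(win) = (1 - r^i)/(1 - r^N)
= (1 - 1.7027^4)/(1 - 1.7027^6)
= 0.3169

0.3169


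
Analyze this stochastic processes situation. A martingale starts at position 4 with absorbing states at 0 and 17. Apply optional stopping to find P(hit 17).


By optional stopping theorem: E(M at tau) = M(0) = 4
P(hit 17)*17 + P(hit 0)*0 = 4
P(hit 17) = (4 - 0)/(17 - 0) = 4/17 = 0.2353

0.2353


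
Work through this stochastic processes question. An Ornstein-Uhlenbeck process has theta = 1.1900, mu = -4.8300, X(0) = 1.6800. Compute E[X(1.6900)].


E[X(t)] = mu + (X(0) - mu)*exp(-theta*t)
= -4.8300 + (1.6800 - -4.8300)*exp(-1.1900*1.6900)
= -4.8300 + 6.5100 * 0.1338
= -3.9587

-3.9587


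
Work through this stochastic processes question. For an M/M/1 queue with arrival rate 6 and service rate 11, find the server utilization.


rho = lambda/mu
= 6/11
= 0.5455

0.5455


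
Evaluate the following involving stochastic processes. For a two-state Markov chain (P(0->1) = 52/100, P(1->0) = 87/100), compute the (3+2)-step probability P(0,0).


P^5 = P^3 * P^2
Computing via matrix multiplication of the transition matrix.
Entry (0,0) of P^5 = 0.6225

0.6225


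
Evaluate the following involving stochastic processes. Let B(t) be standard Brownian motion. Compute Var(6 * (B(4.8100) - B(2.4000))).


Var(alpha*(B(t)-B(s))) = alpha^2 * (t-s)
= 6^2 * (4.8100 - 2.4000)
= 36 * 2.4100
= 86.7600

86.7600
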